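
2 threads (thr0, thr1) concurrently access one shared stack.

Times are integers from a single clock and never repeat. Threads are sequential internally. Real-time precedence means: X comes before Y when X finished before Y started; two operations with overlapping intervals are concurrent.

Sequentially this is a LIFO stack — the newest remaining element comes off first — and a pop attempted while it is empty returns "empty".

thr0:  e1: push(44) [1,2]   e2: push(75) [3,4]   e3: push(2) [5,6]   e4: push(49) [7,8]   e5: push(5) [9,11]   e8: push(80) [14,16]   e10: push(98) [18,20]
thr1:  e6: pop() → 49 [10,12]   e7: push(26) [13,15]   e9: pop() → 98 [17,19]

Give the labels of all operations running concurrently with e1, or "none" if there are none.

none

e1 spans [1,2]: anything still running between times 1 and 2 counts as concurrent
e2 [3,4]: after
e3 [5,6]: after
e4 [7,8]: after
e5 [9,11]: after
e6 [10,12]: after
e7 [13,15]: after
e8 [14,16]: after
e9 [17,19]: after
e10 [18,20]: after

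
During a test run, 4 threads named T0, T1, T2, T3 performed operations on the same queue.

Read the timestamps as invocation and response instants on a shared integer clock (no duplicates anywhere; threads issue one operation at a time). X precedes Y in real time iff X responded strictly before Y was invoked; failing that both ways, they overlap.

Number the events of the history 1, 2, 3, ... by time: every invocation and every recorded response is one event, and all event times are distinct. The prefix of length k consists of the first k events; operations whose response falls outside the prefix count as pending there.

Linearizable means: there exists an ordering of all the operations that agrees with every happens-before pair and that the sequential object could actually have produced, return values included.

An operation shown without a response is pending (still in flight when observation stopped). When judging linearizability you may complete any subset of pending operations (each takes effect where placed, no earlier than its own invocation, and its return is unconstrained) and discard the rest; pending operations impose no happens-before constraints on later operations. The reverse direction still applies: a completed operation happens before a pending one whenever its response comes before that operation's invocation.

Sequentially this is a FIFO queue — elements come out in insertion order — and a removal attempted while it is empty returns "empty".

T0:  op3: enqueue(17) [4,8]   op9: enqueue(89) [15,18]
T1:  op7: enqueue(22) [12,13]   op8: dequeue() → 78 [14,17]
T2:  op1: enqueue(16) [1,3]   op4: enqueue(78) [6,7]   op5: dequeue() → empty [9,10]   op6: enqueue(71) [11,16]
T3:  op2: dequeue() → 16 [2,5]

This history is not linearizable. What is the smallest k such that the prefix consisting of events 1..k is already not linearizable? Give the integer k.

10

a valid linearization of events 1..9 exists, for instance op1, op2, op3, op4:
after step 1 (op1 enqueue(16)): queue <16>
after step 2 (op2 dequeue() → 16): queue <>
after step 3 (op3 enqueue(17)): queue <17>
after step 4 (op4 enqueue(78)): queue <17,78>
include event 10 — op5 responding at 10 — and every candidate order breaks
take op1, op2, op3, op4, op5: step 5 already fails, because op5 dequeue() → empty cannot occur there
take op1, op2, op4, op3, op5: step 5 already fails, because op5 dequeue() → empty cannot occur there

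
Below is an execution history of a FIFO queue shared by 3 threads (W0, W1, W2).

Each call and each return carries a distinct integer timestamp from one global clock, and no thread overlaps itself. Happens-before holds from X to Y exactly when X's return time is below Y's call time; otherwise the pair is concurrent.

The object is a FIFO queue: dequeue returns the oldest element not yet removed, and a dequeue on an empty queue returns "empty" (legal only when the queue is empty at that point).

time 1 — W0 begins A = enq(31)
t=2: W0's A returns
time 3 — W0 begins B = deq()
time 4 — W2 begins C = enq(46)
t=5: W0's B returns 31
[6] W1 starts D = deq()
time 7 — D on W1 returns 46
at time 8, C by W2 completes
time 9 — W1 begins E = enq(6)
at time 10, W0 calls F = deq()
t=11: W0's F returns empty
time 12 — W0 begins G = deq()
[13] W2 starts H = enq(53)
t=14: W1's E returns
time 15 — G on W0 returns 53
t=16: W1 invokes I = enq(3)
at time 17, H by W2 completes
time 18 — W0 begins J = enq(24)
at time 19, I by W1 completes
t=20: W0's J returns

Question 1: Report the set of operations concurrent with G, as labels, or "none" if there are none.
G spans [12,15]: anything still running between times 12 and 15 counts as concurrent
A [1,2]: before
B [3,5]: before
C [4,8]: before
D [6,7]: before
E [9,14]: concurrent
F [10,11]: before
H [13,17]: concurrent
I [16,19]: after
J [18,20]: after

E, H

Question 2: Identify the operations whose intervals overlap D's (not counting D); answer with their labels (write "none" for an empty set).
overlap test against D [6,7]: concurrent iff the interval meets 6..7
A [1,2]: before
B [3,5]: before
C [4,8]: concurrent
E [9,14]: after
F [10,11]: after
G [12,15]: after
H [13,17]: after
I [16,19]: after
J [18,20]: after

C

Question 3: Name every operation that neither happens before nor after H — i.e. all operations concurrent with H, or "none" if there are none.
H runs from 13 to 17; window-overlapping ops are concurrent
A [1,2]: before
B [3,5]: before
C [4,8]: before
D [6,7]: before
E [9,14]: concurrent
F [10,11]: before
G [12,15]: concurrent
I [16,19]: concurrent
J [18,20]: after

E, G, I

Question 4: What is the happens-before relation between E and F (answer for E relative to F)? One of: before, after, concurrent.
E spans [9,14], F spans [10,11]
the intervals overlap in both directions

concurrent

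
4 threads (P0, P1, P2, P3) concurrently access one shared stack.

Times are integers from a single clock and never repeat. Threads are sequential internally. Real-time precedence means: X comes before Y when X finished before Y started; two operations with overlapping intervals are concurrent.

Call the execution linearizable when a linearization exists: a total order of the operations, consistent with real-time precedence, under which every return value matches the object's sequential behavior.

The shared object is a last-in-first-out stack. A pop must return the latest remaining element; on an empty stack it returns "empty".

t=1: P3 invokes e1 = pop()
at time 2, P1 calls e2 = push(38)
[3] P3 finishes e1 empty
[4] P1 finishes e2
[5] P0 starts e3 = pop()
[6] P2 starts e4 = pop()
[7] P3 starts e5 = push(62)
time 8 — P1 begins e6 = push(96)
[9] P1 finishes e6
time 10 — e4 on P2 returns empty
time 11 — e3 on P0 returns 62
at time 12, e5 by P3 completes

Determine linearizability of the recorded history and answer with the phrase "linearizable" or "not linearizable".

prefix check: 1..10 passes, 1..11 fails once e3's time-11 response joins
5 completed operations, 12 real-time-consistent orders — every stack replay fails
completion choices over the 1 pending operation (e5) were checked; none helps
one such order, e1, e2, e3, e4, e6 (pending dropped), breaks at step 3 where e3 pop() → 62 is illegal
one such order, e1, e2, e3, e6, e4 (pending dropped), breaks at step 3 where e3 pop() → 62 is illegal

not linearizable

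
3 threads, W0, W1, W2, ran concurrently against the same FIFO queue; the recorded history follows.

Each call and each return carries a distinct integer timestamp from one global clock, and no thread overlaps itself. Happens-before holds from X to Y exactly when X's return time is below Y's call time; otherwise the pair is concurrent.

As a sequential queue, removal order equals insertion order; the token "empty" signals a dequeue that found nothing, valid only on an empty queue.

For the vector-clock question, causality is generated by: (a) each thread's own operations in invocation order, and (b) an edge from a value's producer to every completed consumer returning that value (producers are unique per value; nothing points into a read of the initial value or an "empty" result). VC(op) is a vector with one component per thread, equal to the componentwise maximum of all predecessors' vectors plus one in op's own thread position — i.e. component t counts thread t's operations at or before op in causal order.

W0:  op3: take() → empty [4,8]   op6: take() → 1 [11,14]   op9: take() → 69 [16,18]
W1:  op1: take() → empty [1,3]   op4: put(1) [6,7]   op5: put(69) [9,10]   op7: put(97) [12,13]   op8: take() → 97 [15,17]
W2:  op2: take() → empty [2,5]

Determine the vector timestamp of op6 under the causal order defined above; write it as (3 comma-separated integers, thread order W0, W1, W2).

(2, 2, 0)

no predecessors for op2 (invoked 2): W2 increments from zero → (0, 0, 1)
no predecessors for op1 (invoked 1): W1 increments from zero → (0, 1, 0)
no predecessors for op3 (invoked 4): W0 increments from zero → (1, 0, 0)
op4, invoked 6, takes VC(op1)=(0, 1, 0) under max, adds 1 for W1 → (0, 2, 0)
op5, invoked 9, takes VC(op4)=(0, 2, 0) under max, adds 1 for W1 → (0, 3, 0)
op7, invoked 12, takes VC(op5)=(0, 3, 0) under max, adds 1 for W1 → (0, 4, 0)
op6, invoked 11, takes VC(op3)=(1, 0, 0), VC(op4)=(0, 2, 0) under max, adds 1 for W0 → (2, 2, 0)
op8, invoked 15, takes VC(op7)=(0, 4, 0) under max, adds 1 for W1 → (0, 5, 0)
op9, invoked 16, takes VC(op5)=(0, 3, 0), VC(op6)=(2, 2, 0) under max, adds 1 for W0 → (3, 3, 0)
target: VC(op6) = (2, 2, 0)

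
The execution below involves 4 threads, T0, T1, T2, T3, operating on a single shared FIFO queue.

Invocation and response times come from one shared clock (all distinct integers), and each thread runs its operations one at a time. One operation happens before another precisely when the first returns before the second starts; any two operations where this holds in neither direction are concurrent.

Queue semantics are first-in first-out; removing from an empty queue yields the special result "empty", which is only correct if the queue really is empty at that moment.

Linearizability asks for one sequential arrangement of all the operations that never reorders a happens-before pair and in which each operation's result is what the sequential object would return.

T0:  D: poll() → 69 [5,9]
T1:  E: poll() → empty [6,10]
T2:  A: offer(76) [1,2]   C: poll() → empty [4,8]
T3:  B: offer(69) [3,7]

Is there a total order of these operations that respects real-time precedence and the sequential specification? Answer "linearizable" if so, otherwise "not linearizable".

not linearizable

through event 9 a valid linearization exists; event 10 (E responding at time 10) ends that
24 orders of the 5 completed FIFO queue ops respect real time; none is legal
e.g. A, B, C, D, E: illegal at step 3, since C poll() → empty cannot apply there
e.g. A, B, C, E, D: illegal at step 3, since C poll() → empty cannot apply there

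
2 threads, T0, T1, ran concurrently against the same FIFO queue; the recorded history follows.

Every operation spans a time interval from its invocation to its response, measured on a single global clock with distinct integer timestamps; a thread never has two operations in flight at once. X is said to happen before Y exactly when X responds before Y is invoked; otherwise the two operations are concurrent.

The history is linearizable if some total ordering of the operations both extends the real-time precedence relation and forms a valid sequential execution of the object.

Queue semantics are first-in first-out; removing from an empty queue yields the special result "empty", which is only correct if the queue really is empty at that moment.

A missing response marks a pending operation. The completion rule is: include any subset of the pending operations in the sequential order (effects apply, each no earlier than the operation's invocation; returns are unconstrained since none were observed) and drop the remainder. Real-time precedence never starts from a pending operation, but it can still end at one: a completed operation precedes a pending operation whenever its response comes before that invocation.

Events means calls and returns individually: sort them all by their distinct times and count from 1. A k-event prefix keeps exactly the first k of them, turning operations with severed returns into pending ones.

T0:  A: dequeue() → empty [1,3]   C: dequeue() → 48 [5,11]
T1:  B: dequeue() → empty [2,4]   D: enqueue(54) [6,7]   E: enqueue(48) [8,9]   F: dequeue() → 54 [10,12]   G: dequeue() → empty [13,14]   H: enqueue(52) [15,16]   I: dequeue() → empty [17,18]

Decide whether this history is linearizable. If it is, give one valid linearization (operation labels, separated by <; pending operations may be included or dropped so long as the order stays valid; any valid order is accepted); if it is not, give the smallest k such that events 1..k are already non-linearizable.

not linearizable — minimal violating prefix: 18 events

through event 17 a valid linearization exists; event 18 (I responding at time 18) ends that
8 orders of the 9 completed FIFO queue ops respect real time; none is legal
for example A, B, C, D, E, F, G, H, I fails at step 3: C dequeue() → 48 is not legal there
for example A, B, D, C, E, F, G, H, I fails at step 4: C dequeue() → 48 is not legal there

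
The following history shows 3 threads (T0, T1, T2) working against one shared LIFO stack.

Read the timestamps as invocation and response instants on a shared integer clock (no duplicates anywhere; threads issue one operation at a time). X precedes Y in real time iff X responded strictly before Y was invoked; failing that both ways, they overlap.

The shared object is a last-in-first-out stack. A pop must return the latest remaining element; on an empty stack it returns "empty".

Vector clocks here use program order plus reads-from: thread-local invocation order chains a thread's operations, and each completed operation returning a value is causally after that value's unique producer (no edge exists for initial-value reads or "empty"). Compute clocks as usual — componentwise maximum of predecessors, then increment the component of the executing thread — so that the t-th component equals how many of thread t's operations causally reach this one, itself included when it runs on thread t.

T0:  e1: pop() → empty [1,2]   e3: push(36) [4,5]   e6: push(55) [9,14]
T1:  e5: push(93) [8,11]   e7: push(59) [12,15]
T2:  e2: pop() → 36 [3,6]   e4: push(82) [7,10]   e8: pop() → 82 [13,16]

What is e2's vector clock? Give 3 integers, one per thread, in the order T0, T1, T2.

(2, 0, 1)

e5, invoked 8, has no incoming edges; only T1's bump applies → (0, 1, 0)
e1, invoked 1, has no incoming edges; only T0's bump applies → (1, 0, 0)
e7, invoked 12, takes VC(e5)=(0, 1, 0) under max, adds 1 for T1 → (0, 2, 0)
e3, invoked 4, takes VC(e1)=(1, 0, 0) under max, adds 1 for T0 → (2, 0, 0)
e2, invoked 3, takes VC(e3)=(2, 0, 0) under max, adds 1 for T2 → (2, 0, 1)
e6, invoked 9, takes VC(e3)=(2, 0, 0) under max, adds 1 for T0 → (3, 0, 0)
e4, invoked 7, takes VC(e2)=(2, 0, 1) under max, adds 1 for T2 → (2, 0, 2)
e8, invoked 13, takes VC(e4)=(2, 0, 2) under max, adds 1 for T2 → (2, 0, 3)
target: VC(e2) = (2, 0, 1)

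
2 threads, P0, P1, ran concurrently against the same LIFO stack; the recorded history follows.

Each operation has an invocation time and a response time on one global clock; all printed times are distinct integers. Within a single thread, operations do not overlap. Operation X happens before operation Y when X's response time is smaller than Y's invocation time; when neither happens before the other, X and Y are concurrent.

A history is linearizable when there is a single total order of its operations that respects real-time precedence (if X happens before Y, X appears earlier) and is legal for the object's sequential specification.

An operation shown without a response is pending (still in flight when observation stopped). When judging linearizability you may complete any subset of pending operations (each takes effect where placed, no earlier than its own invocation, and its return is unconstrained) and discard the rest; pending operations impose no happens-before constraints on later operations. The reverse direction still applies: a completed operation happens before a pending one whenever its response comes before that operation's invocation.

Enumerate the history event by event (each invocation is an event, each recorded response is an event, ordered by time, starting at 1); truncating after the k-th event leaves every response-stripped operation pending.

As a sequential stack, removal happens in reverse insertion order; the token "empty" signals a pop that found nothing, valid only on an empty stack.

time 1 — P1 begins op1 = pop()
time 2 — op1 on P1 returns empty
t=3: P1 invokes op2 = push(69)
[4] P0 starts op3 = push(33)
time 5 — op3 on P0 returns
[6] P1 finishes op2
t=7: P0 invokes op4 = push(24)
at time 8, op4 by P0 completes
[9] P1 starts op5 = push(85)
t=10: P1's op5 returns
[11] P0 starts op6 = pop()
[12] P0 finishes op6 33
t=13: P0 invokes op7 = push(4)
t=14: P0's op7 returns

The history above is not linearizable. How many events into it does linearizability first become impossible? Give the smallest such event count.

12

events 1..11 are linearizable; a witness order is op1, op2, op3, op4, op5:
step 1: op1 pop() → empty — stack <>
step 2: op2 push(69) — stack <69>
step 3: op3 push(33) — stack <69,33>
step 4: op4 push(24) — stack <69,33,24>
step 5: op5 push(85) — stack <69,33,24,85>
adding event 12 (op6 responds at 12) leaves no legal real-time order
sample order op1, op2, op3, op4, op5, op6 stalls at step 6 — op6 pop() → 33 has no legal effect
sample order op1, op3, op2, op4, op5, op6 stalls at step 6 — op6 pop() → 33 has no legal effect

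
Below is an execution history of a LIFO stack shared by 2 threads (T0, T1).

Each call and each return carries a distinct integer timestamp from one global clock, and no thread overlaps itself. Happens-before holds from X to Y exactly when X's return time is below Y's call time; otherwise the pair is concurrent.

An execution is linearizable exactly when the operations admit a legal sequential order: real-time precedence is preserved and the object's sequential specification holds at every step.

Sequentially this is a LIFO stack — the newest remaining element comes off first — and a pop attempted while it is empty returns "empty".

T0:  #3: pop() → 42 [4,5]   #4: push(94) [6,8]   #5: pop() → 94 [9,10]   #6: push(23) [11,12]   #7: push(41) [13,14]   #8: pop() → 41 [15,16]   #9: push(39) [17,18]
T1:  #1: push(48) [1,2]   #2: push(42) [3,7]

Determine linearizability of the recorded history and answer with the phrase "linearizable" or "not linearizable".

witness order: #1, #2, #3, #4, #5, #6, #7, #8, #9
1. #1 push(48), leaving stack <48>
2. #2 push(42), leaving stack <48,42>
3. #3 pop() → 42, leaving stack <48>
4. #4 push(94), leaving stack <48,94>
5. #5 pop() → 94, leaving stack <48>
6. #6 push(23), leaving stack <48,23>
7. #7 push(41), leaving stack <48,23,41>
8. #8 pop() → 41, leaving stack <48,23>
9. #9 push(39), leaving stack <48,23,39>

linearizable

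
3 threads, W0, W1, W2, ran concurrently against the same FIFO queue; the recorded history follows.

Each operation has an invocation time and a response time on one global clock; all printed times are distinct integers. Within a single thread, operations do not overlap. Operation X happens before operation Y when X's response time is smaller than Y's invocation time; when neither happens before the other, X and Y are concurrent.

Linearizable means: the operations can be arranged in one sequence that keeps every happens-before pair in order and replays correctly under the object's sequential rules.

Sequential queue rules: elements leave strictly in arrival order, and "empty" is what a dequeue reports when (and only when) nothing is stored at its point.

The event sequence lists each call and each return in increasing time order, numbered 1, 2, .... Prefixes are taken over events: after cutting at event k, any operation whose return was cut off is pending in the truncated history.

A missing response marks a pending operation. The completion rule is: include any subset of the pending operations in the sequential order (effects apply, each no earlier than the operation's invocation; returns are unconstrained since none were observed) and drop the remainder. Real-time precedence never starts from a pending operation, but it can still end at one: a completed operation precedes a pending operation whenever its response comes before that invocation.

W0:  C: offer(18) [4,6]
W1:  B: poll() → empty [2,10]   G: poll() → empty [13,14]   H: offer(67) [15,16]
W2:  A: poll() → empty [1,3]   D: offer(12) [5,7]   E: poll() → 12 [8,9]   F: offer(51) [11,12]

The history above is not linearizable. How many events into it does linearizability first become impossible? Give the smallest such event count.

14

events 1..13 are still linearizable — one witness is A, B, D, C, E, F:
1. A poll() → empty, leaving queue <>
2. B poll() → empty, leaving queue <>
3. D offer(12), leaving queue <12>
4. C offer(18), leaving queue <12,18>
5. E poll() → 12, leaving queue <18>
6. F offer(51), leaving queue <18,51>
event 14 — G's response, time 14 — after it, nothing linearizes
take A, B, C, D, E, F, G: step 5 already fails, because E poll() → 12 cannot occur there
take A, B, D, C, E, F, G: step 7 already fails, because G poll() → empty cannot occur there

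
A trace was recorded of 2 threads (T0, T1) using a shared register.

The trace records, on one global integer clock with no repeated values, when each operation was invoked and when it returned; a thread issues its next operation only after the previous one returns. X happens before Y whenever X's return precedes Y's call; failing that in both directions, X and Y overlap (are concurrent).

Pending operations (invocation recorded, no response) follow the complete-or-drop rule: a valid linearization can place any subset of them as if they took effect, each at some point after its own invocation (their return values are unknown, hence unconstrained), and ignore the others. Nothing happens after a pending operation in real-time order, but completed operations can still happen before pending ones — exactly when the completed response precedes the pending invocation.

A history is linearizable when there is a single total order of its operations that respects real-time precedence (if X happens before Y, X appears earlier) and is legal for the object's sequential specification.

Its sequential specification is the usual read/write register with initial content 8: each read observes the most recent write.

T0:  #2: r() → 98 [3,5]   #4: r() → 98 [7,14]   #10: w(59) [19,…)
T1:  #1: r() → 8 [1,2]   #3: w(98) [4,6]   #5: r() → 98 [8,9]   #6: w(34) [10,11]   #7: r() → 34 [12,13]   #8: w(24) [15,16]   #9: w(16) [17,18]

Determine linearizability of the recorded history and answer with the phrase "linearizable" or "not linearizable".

linearizable

one valid linearization: #1, #3, #2, #4, #5, #6, #7, #8, #9
step 1: #1 r() → 8 — value 8
step 2: #3 w(98) — value 98
step 3: #2 r() → 98 — value 98
step 4: #4 r() → 98 — value 98
step 5: #5 r() → 98 — value 98
step 6: #6 w(34) — value 34
step 7: #7 r() → 34 — value 34
step 8: #8 w(24) — value 24
step 9: #9 w(16) — value 16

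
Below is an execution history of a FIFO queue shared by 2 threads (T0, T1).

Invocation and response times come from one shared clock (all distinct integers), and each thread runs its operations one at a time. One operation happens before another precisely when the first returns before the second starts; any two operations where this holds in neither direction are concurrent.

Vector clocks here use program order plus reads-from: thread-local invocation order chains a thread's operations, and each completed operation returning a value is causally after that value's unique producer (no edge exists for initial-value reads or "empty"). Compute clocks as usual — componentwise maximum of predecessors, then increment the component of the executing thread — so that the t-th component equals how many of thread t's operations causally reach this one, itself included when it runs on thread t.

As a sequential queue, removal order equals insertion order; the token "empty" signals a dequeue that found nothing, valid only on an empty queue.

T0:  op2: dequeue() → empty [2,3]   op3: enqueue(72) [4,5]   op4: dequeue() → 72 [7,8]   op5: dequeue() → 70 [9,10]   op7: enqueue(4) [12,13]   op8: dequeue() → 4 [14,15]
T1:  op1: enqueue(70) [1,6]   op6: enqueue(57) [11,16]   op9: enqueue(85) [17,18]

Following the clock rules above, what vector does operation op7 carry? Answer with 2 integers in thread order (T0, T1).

VC(op1, invoked at 1): no causal predecessors; +1 on T1 → (0, 1)
VC(op2, invoked at 2): no causal predecessors; +1 on T0 → (1, 0)
op6, invoked 11, takes VC(op1)=(0, 1) under max, adds 1 for T1 → (0, 2)
op3, invoked 4, takes VC(op2)=(1, 0) under max, adds 1 for T0 → (2, 0)
op9, invoked 17, takes VC(op6)=(0, 2) under max, adds 1 for T1 → (0, 3)
op4, invoked 7, takes VC(op3)=(2, 0) under max, adds 1 for T0 → (3, 0)
op5, invoked 9, takes VC(op1)=(0, 1), VC(op4)=(3, 0) under max, adds 1 for T0 → (4, 1)
op7, invoked 12, takes VC(op5)=(4, 1) under max, adds 1 for T0 → (5, 1)
op8, invoked 14, takes VC(op7)=(5, 1) under max, adds 1 for T0 → (6, 1)
target: VC(op7) = (5, 1)

(5, 1)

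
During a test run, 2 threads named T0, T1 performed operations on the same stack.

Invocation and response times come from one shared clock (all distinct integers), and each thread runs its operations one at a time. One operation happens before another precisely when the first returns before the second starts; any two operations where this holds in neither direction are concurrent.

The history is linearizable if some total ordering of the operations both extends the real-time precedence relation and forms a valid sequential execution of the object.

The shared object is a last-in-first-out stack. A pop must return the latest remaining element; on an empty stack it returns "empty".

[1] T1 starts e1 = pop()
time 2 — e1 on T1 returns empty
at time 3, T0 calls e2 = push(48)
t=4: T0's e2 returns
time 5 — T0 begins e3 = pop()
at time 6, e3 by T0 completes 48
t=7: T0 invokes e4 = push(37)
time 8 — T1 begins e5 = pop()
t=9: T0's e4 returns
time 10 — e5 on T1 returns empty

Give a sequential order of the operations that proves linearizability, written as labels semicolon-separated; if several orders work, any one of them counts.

e1; e2; e3; e5; e4

step 1: e1 pop() → empty — stack <>
step 2: e2 push(48) — stack <48>
step 3: e3 pop() → 48 — stack <>
step 4: e5 pop() → empty — stack <>
step 5: e4 push(37) — stack <37>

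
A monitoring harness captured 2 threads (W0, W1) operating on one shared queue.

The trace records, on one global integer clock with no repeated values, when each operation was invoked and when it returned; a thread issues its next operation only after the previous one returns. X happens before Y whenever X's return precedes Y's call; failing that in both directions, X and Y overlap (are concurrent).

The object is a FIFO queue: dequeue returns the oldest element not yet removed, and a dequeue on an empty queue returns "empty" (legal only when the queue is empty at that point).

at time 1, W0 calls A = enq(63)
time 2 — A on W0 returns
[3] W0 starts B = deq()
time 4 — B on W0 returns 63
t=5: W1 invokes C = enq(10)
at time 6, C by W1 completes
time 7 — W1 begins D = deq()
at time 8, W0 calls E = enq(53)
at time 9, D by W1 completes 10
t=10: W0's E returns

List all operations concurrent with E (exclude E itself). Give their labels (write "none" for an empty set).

concurrent with E ([8,10]): every op whose interval crosses 8..10
A [1,2]: before
B [3,4]: before
C [5,6]: before
D [7,9]: concurrent

D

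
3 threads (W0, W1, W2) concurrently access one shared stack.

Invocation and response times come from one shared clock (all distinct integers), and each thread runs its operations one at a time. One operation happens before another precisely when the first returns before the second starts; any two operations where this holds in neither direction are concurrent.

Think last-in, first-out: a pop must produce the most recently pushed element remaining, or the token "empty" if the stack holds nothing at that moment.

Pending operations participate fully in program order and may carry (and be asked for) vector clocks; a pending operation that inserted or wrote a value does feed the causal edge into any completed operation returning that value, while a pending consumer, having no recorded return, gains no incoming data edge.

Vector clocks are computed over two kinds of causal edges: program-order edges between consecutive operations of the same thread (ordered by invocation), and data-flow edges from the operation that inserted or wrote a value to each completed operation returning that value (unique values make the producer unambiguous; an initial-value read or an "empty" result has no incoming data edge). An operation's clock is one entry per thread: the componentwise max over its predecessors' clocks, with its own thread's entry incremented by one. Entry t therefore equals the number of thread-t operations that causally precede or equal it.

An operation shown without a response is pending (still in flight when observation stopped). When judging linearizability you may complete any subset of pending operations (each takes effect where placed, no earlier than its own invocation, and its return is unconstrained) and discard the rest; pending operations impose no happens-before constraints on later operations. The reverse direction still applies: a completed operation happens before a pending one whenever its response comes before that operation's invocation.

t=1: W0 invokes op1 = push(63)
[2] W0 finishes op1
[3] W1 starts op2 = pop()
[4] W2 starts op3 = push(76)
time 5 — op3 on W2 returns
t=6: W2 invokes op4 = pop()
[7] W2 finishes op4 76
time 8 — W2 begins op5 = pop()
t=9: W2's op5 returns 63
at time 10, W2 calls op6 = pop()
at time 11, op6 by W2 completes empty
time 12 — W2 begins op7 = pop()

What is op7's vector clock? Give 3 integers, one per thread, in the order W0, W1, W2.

VC(op3, invoked at 4): no causal predecessors; +1 on W2 → (0, 0, 1)
VC(op2, invoked at 3): no causal predecessors; +1 on W1 → (0, 1, 0)
VC(op1, invoked at 1): no causal predecessors; +1 on W0 → (1, 0, 0)
VC(op4, invoked at 6): max of VC(op3)=(0, 0, 1), then +1 on thread W2 → (0, 0, 2)
VC(op5, invoked at 8): max of VC(op1)=(1, 0, 0), VC(op4)=(0, 0, 2), then +1 on thread W2 → (1, 0, 3)
VC(op6, invoked at 10): max of VC(op5)=(1, 0, 3), then +1 on thread W2 → (1, 0, 4)
VC(op7, invoked at 12): max of VC(op6)=(1, 0, 4), then +1 on thread W2 → (1, 0, 5)
target: VC(op7) = (1, 0, 5)

(1, 0, 5)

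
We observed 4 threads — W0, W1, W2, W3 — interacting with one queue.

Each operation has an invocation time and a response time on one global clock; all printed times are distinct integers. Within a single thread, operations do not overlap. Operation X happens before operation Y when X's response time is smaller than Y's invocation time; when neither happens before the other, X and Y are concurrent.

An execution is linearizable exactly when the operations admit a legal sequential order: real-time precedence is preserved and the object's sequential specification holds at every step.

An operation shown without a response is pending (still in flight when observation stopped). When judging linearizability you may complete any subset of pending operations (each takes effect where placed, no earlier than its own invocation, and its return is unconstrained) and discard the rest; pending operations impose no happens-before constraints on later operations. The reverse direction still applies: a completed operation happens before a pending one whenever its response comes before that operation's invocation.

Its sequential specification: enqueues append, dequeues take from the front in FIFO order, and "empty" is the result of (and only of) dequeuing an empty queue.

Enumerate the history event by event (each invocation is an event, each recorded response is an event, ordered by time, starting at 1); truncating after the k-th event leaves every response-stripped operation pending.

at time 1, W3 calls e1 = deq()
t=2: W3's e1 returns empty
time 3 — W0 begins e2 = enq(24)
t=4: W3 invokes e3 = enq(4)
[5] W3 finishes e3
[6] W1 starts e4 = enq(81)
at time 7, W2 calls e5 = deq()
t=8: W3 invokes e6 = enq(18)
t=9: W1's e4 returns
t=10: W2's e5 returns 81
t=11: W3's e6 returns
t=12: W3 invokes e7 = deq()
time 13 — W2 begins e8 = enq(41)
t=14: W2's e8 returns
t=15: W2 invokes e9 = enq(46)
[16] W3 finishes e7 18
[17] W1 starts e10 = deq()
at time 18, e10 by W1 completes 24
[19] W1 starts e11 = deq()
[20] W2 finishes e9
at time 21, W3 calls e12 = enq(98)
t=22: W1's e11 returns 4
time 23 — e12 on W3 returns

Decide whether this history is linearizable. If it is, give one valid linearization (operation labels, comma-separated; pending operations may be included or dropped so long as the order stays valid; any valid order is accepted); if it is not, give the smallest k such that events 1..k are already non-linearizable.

through event 9 a valid linearization exists; event 10 (e5 responding at time 10) ends that
checked exhaustively: 2 real-time-consistent orders of 4 completed operations, zero legal queue replays
completion choices over the 2 pending operations (e2, e6) were checked; none helps
sample order e1, e3, e4, e5 (pending dropped) stalls at step 4 — e5 deq() → 81 has no legal effect
sample order e1, e3, e5, e4 (pending dropped) stalls at step 3 — e5 deq() → 81 has no legal effect

not linearizable — minimal violating prefix: 10 events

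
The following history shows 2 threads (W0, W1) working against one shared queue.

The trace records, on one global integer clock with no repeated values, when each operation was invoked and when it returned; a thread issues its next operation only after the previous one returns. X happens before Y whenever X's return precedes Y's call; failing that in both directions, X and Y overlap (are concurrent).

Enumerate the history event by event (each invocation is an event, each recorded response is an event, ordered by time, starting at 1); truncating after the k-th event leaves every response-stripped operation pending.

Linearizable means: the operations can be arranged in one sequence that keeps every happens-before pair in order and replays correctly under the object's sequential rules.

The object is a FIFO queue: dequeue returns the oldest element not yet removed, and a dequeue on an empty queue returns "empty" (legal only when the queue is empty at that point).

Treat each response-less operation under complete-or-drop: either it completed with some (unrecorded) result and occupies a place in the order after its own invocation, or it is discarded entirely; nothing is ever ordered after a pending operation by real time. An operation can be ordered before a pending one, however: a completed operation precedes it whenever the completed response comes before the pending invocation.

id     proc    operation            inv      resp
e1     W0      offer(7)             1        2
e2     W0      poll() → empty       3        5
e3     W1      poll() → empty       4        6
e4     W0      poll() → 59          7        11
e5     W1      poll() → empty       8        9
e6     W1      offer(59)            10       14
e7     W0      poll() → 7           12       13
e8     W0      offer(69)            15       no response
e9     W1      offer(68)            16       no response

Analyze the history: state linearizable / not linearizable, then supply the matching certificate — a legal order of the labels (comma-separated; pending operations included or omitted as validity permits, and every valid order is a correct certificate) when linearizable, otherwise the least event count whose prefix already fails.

not linearizable — minimal violating prefix: 6 events

the violation lands at event 6, e3's response at time 6: events 1..5 linearize, events 1..6 do not
the 3 completed operations admit 2 real-time orders; each fails the queue replay
e.g. e1, e2, e3: illegal at step 2, since e2 poll() → empty cannot apply there
e.g. e1, e3, e2: illegal at step 2, since e3 poll() → empty cannot apply there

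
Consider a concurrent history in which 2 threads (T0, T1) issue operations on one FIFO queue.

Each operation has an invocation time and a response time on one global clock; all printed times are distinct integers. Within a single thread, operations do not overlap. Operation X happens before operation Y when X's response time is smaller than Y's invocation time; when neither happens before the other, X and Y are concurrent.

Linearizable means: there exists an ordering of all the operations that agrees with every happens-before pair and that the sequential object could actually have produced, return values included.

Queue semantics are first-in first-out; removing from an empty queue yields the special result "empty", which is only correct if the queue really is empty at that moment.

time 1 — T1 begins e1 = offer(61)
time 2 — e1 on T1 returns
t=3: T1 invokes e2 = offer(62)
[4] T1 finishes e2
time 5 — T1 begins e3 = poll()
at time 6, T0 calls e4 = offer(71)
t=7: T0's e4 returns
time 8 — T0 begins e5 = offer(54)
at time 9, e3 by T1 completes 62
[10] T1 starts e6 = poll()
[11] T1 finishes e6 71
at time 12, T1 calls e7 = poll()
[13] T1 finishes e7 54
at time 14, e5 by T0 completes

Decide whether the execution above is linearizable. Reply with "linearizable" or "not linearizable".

the violation lands at event 9, e3's response at time 9: events 1..8 linearize, events 1..9 do not
checked exhaustively: 2 real-time-consistent orders of 4 completed operations, zero legal FIFO queue replays
no escape via the 1 pending operation (e5): every completion choice fails
take e1, e2, e3, e4 (pending dropped): step 3 already fails, because e3 poll() → 62 cannot occur there
take e1, e2, e4, e3 (pending dropped): step 4 already fails, because e3 poll() → 62 cannot occur there

not linearizable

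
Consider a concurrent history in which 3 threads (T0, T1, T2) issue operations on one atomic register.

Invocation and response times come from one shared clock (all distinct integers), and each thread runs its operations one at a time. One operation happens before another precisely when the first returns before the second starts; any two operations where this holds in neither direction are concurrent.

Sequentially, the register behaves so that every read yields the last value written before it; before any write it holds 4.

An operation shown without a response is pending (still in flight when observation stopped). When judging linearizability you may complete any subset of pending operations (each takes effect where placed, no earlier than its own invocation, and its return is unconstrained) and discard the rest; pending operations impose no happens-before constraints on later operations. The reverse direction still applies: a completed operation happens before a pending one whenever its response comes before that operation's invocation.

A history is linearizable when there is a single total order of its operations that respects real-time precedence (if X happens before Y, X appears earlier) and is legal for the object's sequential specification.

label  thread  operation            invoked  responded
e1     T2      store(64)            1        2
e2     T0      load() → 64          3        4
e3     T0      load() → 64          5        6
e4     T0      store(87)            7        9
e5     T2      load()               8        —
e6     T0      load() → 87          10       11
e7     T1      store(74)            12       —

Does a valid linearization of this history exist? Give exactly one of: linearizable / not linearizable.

linearizable

witness order: e1, e2, e3, e4, e5, e6
step 1: e1 store(64) — value 64
step 2: e2 load() → 64 — value 64
step 3: e3 load() → 64 — value 64
step 4: e4 store(87) — value 87
step 5: e5 load() (pending, included) — value 87
step 6: e6 load() → 87 — value 87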